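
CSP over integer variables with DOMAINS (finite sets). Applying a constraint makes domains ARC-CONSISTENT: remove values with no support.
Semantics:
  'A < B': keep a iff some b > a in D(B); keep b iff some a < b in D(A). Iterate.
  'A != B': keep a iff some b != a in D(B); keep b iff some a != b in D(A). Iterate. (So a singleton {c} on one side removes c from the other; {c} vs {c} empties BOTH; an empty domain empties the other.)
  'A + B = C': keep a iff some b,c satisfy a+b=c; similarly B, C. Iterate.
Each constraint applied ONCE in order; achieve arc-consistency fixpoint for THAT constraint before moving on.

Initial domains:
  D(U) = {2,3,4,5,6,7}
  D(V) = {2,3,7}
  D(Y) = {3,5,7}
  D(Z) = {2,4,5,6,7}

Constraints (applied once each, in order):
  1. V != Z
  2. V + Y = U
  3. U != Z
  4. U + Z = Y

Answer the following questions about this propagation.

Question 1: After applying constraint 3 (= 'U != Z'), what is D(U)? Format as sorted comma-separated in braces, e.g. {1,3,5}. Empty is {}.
Answer: {5,6,7}

Derivation:
Constraint 1 (V != Z) on D(V)={2,3,7} D(Z)={2,4,5,6,7}: no change
Constraint 2 (V + Y = U) on D(V)={2,3,7} D(Y)={3,5,7} D(U)={2,3,4,5,6,7}: V {2,3,7}->{2,3}; Y {3,5,7}->{3,5}; U {2,3,4,5,6,7}->{5,6,7}
Constraint 3 (U != Z) on D(U)={5,6,7} D(Z)={2,4,5,6,7}: no change
So after constraint 3: D(U) = {5,6,7}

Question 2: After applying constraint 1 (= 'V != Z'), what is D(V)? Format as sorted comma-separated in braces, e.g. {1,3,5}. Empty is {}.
Constraint 1 (V != Z) on D(V)={2,3,7} D(Z)={2,4,5,6,7}: no change
So after constraint 1: D(V) = {2,3,7}

Answer: {2,3,7}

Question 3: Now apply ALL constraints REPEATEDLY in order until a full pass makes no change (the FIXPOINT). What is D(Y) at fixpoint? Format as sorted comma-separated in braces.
Answer: {}

Derivation:
pass 0 (initial): D(Y)={3,5,7}
pass 1: U {2,3,4,5,6,7}->{}; V {2,3,7}->{2,3}; Y {3,5,7}->{}; Z {2,4,5,6,7}->{}
pass 2: V {2,3}->{}
pass 3: no change
Fixpoint after 3 passes: D(Y) = {}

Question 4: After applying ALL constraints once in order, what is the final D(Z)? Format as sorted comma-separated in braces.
Answer: {}

Derivation:
Constraint 1 (V != Z) on D(V)={2,3,7} D(Z)={2,4,5,6,7}: no change
Constraint 2 (V + Y = U) on D(V)={2,3,7} D(Y)={3,5,7} D(U)={2,3,4,5,6,7}: V {2,3,7}->{2,3}; Y {3,5,7}->{3,5}; U {2,3,4,5,6,7}->{5,6,7}
Constraint 3 (U != Z) on D(U)={5,6,7} D(Z)={2,4,5,6,7}: no change
Constraint 4 (U + Z = Y) on D(U)={5,6,7} D(Z)={2,4,5,6,7} D(Y)={3,5}: U {5,6,7}->{}; Z {2,4,5,6,7}->{}; Y {3,5}->{}
So after all 4 constraints: D(Z) = {}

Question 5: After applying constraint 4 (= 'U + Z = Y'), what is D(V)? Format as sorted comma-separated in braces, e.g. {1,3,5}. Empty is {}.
Answer: {2,3}

Derivation:
Constraint 1 (V != Z) on D(V)={2,3,7} D(Z)={2,4,5,6,7}: no change
Constraint 2 (V + Y = U) on D(V)={2,3,7} D(Y)={3,5,7} D(U)={2,3,4,5,6,7}: V {2,3,7}->{2,3}; Y {3,5,7}->{3,5}; U {2,3,4,5,6,7}->{5,6,7}
Constraint 3 (U != Z) on D(U)={5,6,7} D(Z)={2,4,5,6,7}: no change
Constraint 4 (U + Z = Y) on D(U)={5,6,7} D(Z)={2,4,5,6,7} D(Y)={3,5}: U {5,6,7}->{}; Z {2,4,5,6,7}->{}; Y {3,5}->{}
So after constraint 4: D(V) = {2,3}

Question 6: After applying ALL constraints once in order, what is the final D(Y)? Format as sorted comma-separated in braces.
Answer: {}

Derivation:
Constraint 1 (V != Z) on D(V)={2,3,7} D(Z)={2,4,5,6,7}: no change
Constraint 2 (V + Y = U) on D(V)={2,3,7} D(Y)={3,5,7} D(U)={2,3,4,5,6,7}: V {2,3,7}->{2,3}; Y {3,5,7}->{3,5}; U {2,3,4,5,6,7}->{5,6,7}
Constraint 3 (U != Z) on D(U)={5,6,7} D(Z)={2,4,5,6,7}: no change
Constraint 4 (U + Z = Y) on D(U)={5,6,7} D(Z)={2,4,5,6,7} D(Y)={3,5}: U {5,6,7}->{}; Z {2,4,5,6,7}->{}; Y {3,5}->{}
So after all 4 constraints: D(Y) = {}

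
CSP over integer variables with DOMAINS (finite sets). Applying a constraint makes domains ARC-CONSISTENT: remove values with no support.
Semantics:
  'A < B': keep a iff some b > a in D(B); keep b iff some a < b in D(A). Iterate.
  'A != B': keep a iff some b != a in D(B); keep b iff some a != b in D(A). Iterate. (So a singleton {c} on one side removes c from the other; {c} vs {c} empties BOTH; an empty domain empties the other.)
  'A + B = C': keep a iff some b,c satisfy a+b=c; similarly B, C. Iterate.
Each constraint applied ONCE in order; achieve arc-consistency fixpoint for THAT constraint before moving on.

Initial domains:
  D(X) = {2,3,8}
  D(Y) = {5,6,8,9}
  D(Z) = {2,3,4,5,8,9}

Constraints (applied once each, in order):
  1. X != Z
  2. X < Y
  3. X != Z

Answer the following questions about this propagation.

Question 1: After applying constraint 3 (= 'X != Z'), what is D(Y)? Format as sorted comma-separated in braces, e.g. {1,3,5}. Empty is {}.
Constraint 1 (X != Z) on D(X)={2,3,8} D(Z)={2,3,4,5,8,9}: no change
Constraint 2 (X < Y) on D(X)={2,3,8} D(Y)={5,6,8,9}: no change
Constraint 3 (X != Z) on D(X)={2,3,8} D(Z)={2,3,4,5,8,9}: no change
So after constraint 3: D(Y) = {5,6,8,9}

Answer: {5,6,8,9}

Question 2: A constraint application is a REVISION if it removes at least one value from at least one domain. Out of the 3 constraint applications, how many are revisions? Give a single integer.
Constraint 1 (X != Z) on D(X)={2,3,8} D(Z)={2,3,4,5,8,9}: no change => not a revision
Constraint 2 (X < Y) on D(X)={2,3,8} D(Y)={5,6,8,9}: no change => not a revision
Constraint 3 (X != Z) on D(X)={2,3,8} D(Z)={2,3,4,5,8,9}: no change => not a revision
Total revisions = 0

Answer: 0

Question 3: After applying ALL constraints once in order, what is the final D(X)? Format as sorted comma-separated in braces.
Constraint 1 (X != Z) on D(X)={2,3,8} D(Z)={2,3,4,5,8,9}: no change
Constraint 2 (X < Y) on D(X)={2,3,8} D(Y)={5,6,8,9}: no change
Constraint 3 (X != Z) on D(X)={2,3,8} D(Z)={2,3,4,5,8,9}: no change
So after all 3 constraints: D(X) = {2,3,8}

Answer: {2,3,8}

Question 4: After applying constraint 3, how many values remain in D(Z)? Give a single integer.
Constraint 1 (X != Z) on D(X)={2,3,8} D(Z)={2,3,4,5,8,9}: no change
Constraint 2 (X < Y) on D(X)={2,3,8} D(Y)={5,6,8,9}: no change
Constraint 3 (X != Z) on D(X)={2,3,8} D(Z)={2,3,4,5,8,9}: no change
So after constraint 3: D(Z)={2,3,4,5,8,9}, size = 6

Answer: 6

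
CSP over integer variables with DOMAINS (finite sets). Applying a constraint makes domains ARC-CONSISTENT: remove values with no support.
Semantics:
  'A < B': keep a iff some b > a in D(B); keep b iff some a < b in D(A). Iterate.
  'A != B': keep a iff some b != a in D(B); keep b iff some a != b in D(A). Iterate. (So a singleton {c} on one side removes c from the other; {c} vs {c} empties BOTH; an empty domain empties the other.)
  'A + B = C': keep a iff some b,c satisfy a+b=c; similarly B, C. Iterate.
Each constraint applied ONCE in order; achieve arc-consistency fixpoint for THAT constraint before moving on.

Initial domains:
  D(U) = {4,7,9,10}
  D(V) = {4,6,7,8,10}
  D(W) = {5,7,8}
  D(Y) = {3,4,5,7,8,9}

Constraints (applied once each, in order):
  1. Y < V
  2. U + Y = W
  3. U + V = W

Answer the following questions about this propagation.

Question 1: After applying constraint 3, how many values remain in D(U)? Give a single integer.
Constraint 1 (Y < V) on D(Y)={3,4,5,7,8,9} D(V)={4,6,7,8,10}: no change
Constraint 2 (U + Y = W) on D(U)={4,7,9,10} D(Y)={3,4,5,7,8,9} D(W)={5,7,8}: U {4,7,9,10}->{4}; Y {3,4,5,7,8,9}->{3,4}; W {5,7,8}->{7,8}
Constraint 3 (U + V = W) on D(U)={4} D(V)={4,6,7,8,10} D(W)={7,8}: V {4,6,7,8,10}->{4}; W {7,8}->{8}
So after constraint 3: D(U)={4}, size = 1

Answer: 1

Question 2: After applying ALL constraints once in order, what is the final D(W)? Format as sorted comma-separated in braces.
Answer: {8}

Derivation:
Constraint 1 (Y < V) on D(Y)={3,4,5,7,8,9} D(V)={4,6,7,8,10}: no change
Constraint 2 (U + Y = W) on D(U)={4,7,9,10} D(Y)={3,4,5,7,8,9} D(W)={5,7,8}: U {4,7,9,10}->{4}; Y {3,4,5,7,8,9}->{3,4}; W {5,7,8}->{7,8}
Constraint 3 (U + V = W) on D(U)={4} D(V)={4,6,7,8,10} D(W)={7,8}: V {4,6,7,8,10}->{4}; W {7,8}->{8}
So after all 3 constraints: D(W) = {8}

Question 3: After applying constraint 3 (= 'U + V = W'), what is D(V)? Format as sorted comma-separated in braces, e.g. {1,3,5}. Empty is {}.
Constraint 1 (Y < V) on D(Y)={3,4,5,7,8,9} D(V)={4,6,7,8,10}: no change
Constraint 2 (U + Y = W) on D(U)={4,7,9,10} D(Y)={3,4,5,7,8,9} D(W)={5,7,8}: U {4,7,9,10}->{4}; Y {3,4,5,7,8,9}->{3,4}; W {5,7,8}->{7,8}
Constraint 3 (U + V = W) on D(U)={4} D(V)={4,6,7,8,10} D(W)={7,8}: V {4,6,7,8,10}->{4}; W {7,8}->{8}
So after constraint 3: D(V) = {4}

Answer: {4}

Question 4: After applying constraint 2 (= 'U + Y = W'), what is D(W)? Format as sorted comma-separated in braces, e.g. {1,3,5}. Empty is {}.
Constraint 1 (Y < V) on D(Y)={3,4,5,7,8,9} D(V)={4,6,7,8,10}: no change
Constraint 2 (U + Y = W) on D(U)={4,7,9,10} D(Y)={3,4,5,7,8,9} D(W)={5,7,8}: U {4,7,9,10}->{4}; Y {3,4,5,7,8,9}->{3,4}; W {5,7,8}->{7,8}
So after constraint 2: D(W) = {7,8}

Answer: {7,8}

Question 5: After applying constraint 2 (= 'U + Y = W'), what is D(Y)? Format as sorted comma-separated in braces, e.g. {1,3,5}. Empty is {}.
Answer: {3,4}

Derivation:
Constraint 1 (Y < V) on D(Y)={3,4,5,7,8,9} D(V)={4,6,7,8,10}: no change
Constraint 2 (U + Y = W) on D(U)={4,7,9,10} D(Y)={3,4,5,7,8,9} D(W)={5,7,8}: U {4,7,9,10}->{4}; Y {3,4,5,7,8,9}->{3,4}; W {5,7,8}->{7,8}
So after constraint 2: D(Y) = {3,4}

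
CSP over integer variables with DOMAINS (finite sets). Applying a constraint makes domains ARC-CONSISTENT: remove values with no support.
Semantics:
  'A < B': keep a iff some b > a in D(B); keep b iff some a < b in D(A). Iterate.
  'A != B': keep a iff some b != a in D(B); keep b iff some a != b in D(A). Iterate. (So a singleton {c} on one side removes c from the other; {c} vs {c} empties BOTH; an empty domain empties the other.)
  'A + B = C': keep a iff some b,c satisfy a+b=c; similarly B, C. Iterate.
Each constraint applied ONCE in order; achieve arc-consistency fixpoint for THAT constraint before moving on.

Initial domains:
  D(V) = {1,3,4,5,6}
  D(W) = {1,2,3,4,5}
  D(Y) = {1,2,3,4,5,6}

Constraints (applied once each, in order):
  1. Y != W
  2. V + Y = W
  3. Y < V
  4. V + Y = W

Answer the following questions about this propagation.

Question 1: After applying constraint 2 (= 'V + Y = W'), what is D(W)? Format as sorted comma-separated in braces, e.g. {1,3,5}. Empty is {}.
Answer: {2,3,4,5}

Derivation:
Constraint 1 (Y != W) on D(Y)={1,2,3,4,5,6} D(W)={1,2,3,4,5}: no change
Constraint 2 (V + Y = W) on D(V)={1,3,4,5,6} D(Y)={1,2,3,4,5,6} D(W)={1,2,3,4,5}: V {1,3,4,5,6}->{1,3,4}; Y {1,2,3,4,5,6}->{1,2,3,4}; W {1,2,3,4,5}->{2,3,4,5}
So after constraint 2: D(W) = {2,3,4,5}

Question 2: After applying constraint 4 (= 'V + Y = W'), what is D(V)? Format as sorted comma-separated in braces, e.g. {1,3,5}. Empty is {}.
Answer: {3,4}

Derivation:
Constraint 1 (Y != W) on D(Y)={1,2,3,4,5,6} D(W)={1,2,3,4,5}: no change
Constraint 2 (V + Y = W) on D(V)={1,3,4,5,6} D(Y)={1,2,3,4,5,6} D(W)={1,2,3,4,5}: V {1,3,4,5,6}->{1,3,4}; Y {1,2,3,4,5,6}->{1,2,3,4}; W {1,2,3,4,5}->{2,3,4,5}
Constraint 3 (Y < V) on D(Y)={1,2,3,4} D(V)={1,3,4}: Y {1,2,3,4}->{1,2,3}; V {1,3,4}->{3,4}
Constraint 4 (V + Y = W) on D(V)={3,4} D(Y)={1,2,3} D(W)={2,3,4,5}: Y {1,2,3}->{1,2}; W {2,3,4,5}->{4,5}
So after constraint 4: D(V) = {3,4}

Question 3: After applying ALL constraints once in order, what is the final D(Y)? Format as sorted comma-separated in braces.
Constraint 1 (Y != W) on D(Y)={1,2,3,4,5,6} D(W)={1,2,3,4,5}: no change
Constraint 2 (V + Y = W) on D(V)={1,3,4,5,6} D(Y)={1,2,3,4,5,6} D(W)={1,2,3,4,5}: V {1,3,4,5,6}->{1,3,4}; Y {1,2,3,4,5,6}->{1,2,3,4}; W {1,2,3,4,5}->{2,3,4,5}
Constraint 3 (Y < V) on D(Y)={1,2,3,4} D(V)={1,3,4}: Y {1,2,3,4}->{1,2,3}; V {1,3,4}->{3,4}
Constraint 4 (V + Y = W) on D(V)={3,4} D(Y)={1,2,3} D(W)={2,3,4,5}: Y {1,2,3}->{1,2}; W {2,3,4,5}->{4,5}
So after all 4 constraints: D(Y) = {1,2}

Answer: {1,2}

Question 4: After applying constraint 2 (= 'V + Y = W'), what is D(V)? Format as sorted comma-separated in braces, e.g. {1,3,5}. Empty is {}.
Constraint 1 (Y != W) on D(Y)={1,2,3,4,5,6} D(W)={1,2,3,4,5}: no change
Constraint 2 (V + Y = W) on D(V)={1,3,4,5,6} D(Y)={1,2,3,4,5,6} D(W)={1,2,3,4,5}: V {1,3,4,5,6}->{1,3,4}; Y {1,2,3,4,5,6}->{1,2,3,4}; W {1,2,3,4,5}->{2,3,4,5}
So after constraint 2: D(V) = {1,3,4}

Answer: {1,3,4}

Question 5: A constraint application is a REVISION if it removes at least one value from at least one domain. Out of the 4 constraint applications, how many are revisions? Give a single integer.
Answer: 3

Derivation:
Constraint 1 (Y != W) on D(Y)={1,2,3,4,5,6} D(W)={1,2,3,4,5}: no change => not a revision
Constraint 2 (V + Y = W) on D(V)={1,3,4,5,6} D(Y)={1,2,3,4,5,6} D(W)={1,2,3,4,5}: V {1,3,4,5,6}->{1,3,4}; Y {1,2,3,4,5,6}->{1,2,3,4}; W {1,2,3,4,5}->{2,3,4,5} => REVISION
Constraint 3 (Y < V) on D(Y)={1,2,3,4} D(V)={1,3,4}: Y {1,2,3,4}->{1,2,3}; V {1,3,4}->{3,4} => REVISION
Constraint 4 (V + Y = W) on D(V)={3,4} D(Y)={1,2,3} D(W)={2,3,4,5}: Y {1,2,3}->{1,2}; W {2,3,4,5}->{4,5} => REVISION
Total revisions = 3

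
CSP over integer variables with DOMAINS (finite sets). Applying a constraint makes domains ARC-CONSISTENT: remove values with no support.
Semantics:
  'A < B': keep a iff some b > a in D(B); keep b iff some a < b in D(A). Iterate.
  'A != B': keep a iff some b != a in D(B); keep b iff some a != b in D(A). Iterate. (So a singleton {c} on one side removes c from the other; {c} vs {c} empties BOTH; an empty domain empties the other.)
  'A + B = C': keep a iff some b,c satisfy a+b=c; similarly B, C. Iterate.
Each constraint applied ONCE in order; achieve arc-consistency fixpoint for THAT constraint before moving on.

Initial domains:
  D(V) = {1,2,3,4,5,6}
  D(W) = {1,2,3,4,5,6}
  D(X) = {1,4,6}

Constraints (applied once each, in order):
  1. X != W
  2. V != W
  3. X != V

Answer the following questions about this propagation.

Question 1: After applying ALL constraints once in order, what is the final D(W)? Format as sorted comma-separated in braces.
Answer: {1,2,3,4,5,6}

Derivation:
Constraint 1 (X != W) on D(X)={1,4,6} D(W)={1,2,3,4,5,6}: no change
Constraint 2 (V != W) on D(V)={1,2,3,4,5,6} D(W)={1,2,3,4,5,6}: no change
Constraint 3 (X != V) on D(X)={1,4,6} D(V)={1,2,3,4,5,6}: no change
So after all 3 constraints: D(W) = {1,2,3,4,5,6}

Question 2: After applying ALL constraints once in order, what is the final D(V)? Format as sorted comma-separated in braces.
Answer: {1,2,3,4,5,6}

Derivation:
Constraint 1 (X != W) on D(X)={1,4,6} D(W)={1,2,3,4,5,6}: no change
Constraint 2 (V != W) on D(V)={1,2,3,4,5,6} D(W)={1,2,3,4,5,6}: no change
Constraint 3 (X != V) on D(X)={1,4,6} D(V)={1,2,3,4,5,6}: no change
So after all 3 constraints: D(V) = {1,2,3,4,5,6}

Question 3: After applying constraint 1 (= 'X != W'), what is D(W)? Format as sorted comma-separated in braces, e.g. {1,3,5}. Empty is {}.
Answer: {1,2,3,4,5,6}

Derivation:
Constraint 1 (X != W) on D(X)={1,4,6} D(W)={1,2,3,4,5,6}: no change
So after constraint 1: D(W) = {1,2,3,4,5,6}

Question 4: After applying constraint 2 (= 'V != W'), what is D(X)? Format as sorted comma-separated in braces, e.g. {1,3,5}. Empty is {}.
Constraint 1 (X != W) on D(X)={1,4,6} D(W)={1,2,3,4,5,6}: no change
Constraint 2 (V != W) on D(V)={1,2,3,4,5,6} D(W)={1,2,3,4,5,6}: no change
So after constraint 2: D(X) = {1,4,6}

Answer: {1,4,6}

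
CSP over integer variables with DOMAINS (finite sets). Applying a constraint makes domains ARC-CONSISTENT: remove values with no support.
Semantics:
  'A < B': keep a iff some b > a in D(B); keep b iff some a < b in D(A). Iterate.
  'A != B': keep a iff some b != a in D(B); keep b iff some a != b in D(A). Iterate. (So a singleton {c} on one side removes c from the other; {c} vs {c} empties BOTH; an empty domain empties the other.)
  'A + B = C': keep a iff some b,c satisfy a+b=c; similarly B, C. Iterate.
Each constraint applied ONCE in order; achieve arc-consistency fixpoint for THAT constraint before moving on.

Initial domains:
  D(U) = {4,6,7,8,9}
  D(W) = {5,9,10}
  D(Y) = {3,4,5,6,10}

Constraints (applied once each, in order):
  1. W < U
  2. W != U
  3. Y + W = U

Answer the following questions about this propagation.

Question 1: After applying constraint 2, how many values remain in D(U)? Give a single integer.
Answer: 4

Derivation:
Constraint 1 (W < U) on D(W)={5,9,10} D(U)={4,6,7,8,9}: W {5,9,10}->{5}; U {4,6,7,8,9}->{6,7,8,9}
Constraint 2 (W != U) on D(W)={5} D(U)={6,7,8,9}: no change
So after constraint 2: D(U)={6,7,8,9}, size = 4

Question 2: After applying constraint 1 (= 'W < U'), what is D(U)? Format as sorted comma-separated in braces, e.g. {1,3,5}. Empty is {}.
Answer: {6,7,8,9}

Derivation:
Constraint 1 (W < U) on D(W)={5,9,10} D(U)={4,6,7,8,9}: W {5,9,10}->{5}; U {4,6,7,8,9}->{6,7,8,9}
So after constraint 1: D(U) = {6,7,8,9}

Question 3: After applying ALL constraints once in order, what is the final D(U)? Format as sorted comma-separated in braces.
Answer: {8,9}

Derivation:
Constraint 1 (W < U) on D(W)={5,9,10} D(U)={4,6,7,8,9}: W {5,9,10}->{5}; U {4,6,7,8,9}->{6,7,8,9}
Constraint 2 (W != U) on D(W)={5} D(U)={6,7,8,9}: no change
Constraint 3 (Y + W = U) on D(Y)={3,4,5,6,10} D(W)={5} D(U)={6,7,8,9}: Y {3,4,5,6,10}->{3,4}; U {6,7,8,9}->{8,9}
So after all 3 constraints: D(U) = {8,9}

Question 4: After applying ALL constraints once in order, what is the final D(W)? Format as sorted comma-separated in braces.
Answer: {5}

Derivation:
Constraint 1 (W < U) on D(W)={5,9,10} D(U)={4,6,7,8,9}: W {5,9,10}->{5}; U {4,6,7,8,9}->{6,7,8,9}
Constraint 2 (W != U) on D(W)={5} D(U)={6,7,8,9}: no change
Constraint 3 (Y + W = U) on D(Y)={3,4,5,6,10} D(W)={5} D(U)={6,7,8,9}: Y {3,4,5,6,10}->{3,4}; U {6,7,8,9}->{8,9}
So after all 3 constraints: D(W) = {5}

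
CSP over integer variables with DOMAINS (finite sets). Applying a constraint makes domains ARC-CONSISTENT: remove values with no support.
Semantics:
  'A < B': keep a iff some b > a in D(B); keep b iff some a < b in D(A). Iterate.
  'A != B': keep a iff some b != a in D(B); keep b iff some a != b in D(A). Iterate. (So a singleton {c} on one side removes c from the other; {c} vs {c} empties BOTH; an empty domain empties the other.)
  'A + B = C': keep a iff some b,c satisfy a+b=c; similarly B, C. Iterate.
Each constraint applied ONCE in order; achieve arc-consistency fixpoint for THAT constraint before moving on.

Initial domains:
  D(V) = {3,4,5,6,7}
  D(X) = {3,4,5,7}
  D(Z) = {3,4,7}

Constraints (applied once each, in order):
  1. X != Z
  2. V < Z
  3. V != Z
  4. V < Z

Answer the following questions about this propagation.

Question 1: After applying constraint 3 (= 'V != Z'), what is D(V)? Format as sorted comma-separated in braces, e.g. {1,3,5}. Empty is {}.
Answer: {3,4,5,6}

Derivation:
Constraint 1 (X != Z) on D(X)={3,4,5,7} D(Z)={3,4,7}: no change
Constraint 2 (V < Z) on D(V)={3,4,5,6,7} D(Z)={3,4,7}: V {3,4,5,6,7}->{3,4,5,6}; Z {3,4,7}->{4,7}
Constraint 3 (V != Z) on D(V)={3,4,5,6} D(Z)={4,7}: no change
So after constraint 3: D(V) = {3,4,5,6}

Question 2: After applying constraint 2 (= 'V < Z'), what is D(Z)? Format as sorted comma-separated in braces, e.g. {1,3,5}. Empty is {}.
Constraint 1 (X != Z) on D(X)={3,4,5,7} D(Z)={3,4,7}: no change
Constraint 2 (V < Z) on D(V)={3,4,5,6,7} D(Z)={3,4,7}: V {3,4,5,6,7}->{3,4,5,6}; Z {3,4,7}->{4,7}
So after constraint 2: D(Z) = {4,7}

Answer: {4,7}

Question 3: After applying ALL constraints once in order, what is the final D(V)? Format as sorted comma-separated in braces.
Constraint 1 (X != Z) on D(X)={3,4,5,7} D(Z)={3,4,7}: no change
Constraint 2 (V < Z) on D(V)={3,4,5,6,7} D(Z)={3,4,7}: V {3,4,5,6,7}->{3,4,5,6}; Z {3,4,7}->{4,7}
Constraint 3 (V != Z) on D(V)={3,4,5,6} D(Z)={4,7}: no change
Constraint 4 (V < Z) on D(V)={3,4,5,6} D(Z)={4,7}: no change
So after all 4 constraints: D(V) = {3,4,5,6}

Answer: {3,4,5,6}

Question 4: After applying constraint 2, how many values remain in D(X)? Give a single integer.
Constraint 1 (X != Z) on D(X)={3,4,5,7} D(Z)={3,4,7}: no change
Constraint 2 (V < Z) on D(V)={3,4,5,6,7} D(Z)={3,4,7}: V {3,4,5,6,7}->{3,4,5,6}; Z {3,4,7}->{4,7}
So after constraint 2: D(X)={3,4,5,7}, size = 4

Answer: 4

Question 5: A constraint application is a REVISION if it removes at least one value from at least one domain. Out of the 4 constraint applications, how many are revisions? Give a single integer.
Answer: 1

Derivation:
Constraint 1 (X != Z) on D(X)={3,4,5,7} D(Z)={3,4,7}: no change => not a revision
Constraint 2 (V < Z) on D(V)={3,4,5,6,7} D(Z)={3,4,7}: V {3,4,5,6,7}->{3,4,5,6}; Z {3,4,7}->{4,7} => REVISION
Constraint 3 (V != Z) on D(V)={3,4,5,6} D(Z)={4,7}: no change => not a revision
Constraint 4 (V < Z) on D(V)={3,4,5,6} D(Z)={4,7}: no change => not a revision
Total revisions = 1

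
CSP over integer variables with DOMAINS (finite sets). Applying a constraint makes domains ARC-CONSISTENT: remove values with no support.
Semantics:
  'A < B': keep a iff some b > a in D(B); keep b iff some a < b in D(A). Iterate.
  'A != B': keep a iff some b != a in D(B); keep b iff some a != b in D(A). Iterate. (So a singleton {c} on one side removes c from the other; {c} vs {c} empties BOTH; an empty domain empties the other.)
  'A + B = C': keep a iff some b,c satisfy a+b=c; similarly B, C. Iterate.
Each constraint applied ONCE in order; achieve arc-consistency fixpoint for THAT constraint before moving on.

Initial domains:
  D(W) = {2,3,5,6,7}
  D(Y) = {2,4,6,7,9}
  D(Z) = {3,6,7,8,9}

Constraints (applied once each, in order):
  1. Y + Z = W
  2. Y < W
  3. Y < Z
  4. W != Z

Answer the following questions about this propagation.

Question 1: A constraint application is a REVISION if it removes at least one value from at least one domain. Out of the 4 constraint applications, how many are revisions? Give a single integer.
Constraint 1 (Y + Z = W) on D(Y)={2,4,6,7,9} D(Z)={3,6,7,8,9} D(W)={2,3,5,6,7}: Y {2,4,6,7,9}->{2,4}; Z {3,6,7,8,9}->{3}; W {2,3,5,6,7}->{5,7} => REVISION
Constraint 2 (Y < W) on D(Y)={2,4} D(W)={5,7}: no change => not a revision
Constraint 3 (Y < Z) on D(Y)={2,4} D(Z)={3}: Y {2,4}->{2} => REVISION
Constraint 4 (W != Z) on D(W)={5,7} D(Z)={3}: no change => not a revision
Total revisions = 2

Answer: 2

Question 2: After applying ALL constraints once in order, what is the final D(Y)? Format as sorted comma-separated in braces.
Answer: {2}

Derivation:
Constraint 1 (Y + Z = W) on D(Y)={2,4,6,7,9} D(Z)={3,6,7,8,9} D(W)={2,3,5,6,7}: Y {2,4,6,7,9}->{2,4}; Z {3,6,7,8,9}->{3}; W {2,3,5,6,7}->{5,7}
Constraint 2 (Y < W) on D(Y)={2,4} D(W)={5,7}: no change
Constraint 3 (Y < Z) on D(Y)={2,4} D(Z)={3}: Y {2,4}->{2}
Constraint 4 (W != Z) on D(W)={5,7} D(Z)={3}: no change
So after all 4 constraints: D(Y) = {2}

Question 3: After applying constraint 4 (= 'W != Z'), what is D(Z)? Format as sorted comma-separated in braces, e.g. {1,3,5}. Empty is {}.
Answer: {3}

Derivation:
Constraint 1 (Y + Z = W) on D(Y)={2,4,6,7,9} D(Z)={3,6,7,8,9} D(W)={2,3,5,6,7}: Y {2,4,6,7,9}->{2,4}; Z {3,6,7,8,9}->{3}; W {2,3,5,6,7}->{5,7}
Constraint 2 (Y < W) on D(Y)={2,4} D(W)={5,7}: no change
Constraint 3 (Y < Z) on D(Y)={2,4} D(Z)={3}: Y {2,4}->{2}
Constraint 4 (W != Z) on D(W)={5,7} D(Z)={3}: no change
So after constraint 4: D(Z) = {3}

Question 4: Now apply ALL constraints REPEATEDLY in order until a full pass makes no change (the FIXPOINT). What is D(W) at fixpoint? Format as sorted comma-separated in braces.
pass 0 (initial): D(W)={2,3,5,6,7}
pass 1: W {2,3,5,6,7}->{5,7}; Y {2,4,6,7,9}->{2}; Z {3,6,7,8,9}->{3}
pass 2: W {5,7}->{5}
pass 3: no change
Fixpoint after 3 passes: D(W) = {5}

Answer: {5}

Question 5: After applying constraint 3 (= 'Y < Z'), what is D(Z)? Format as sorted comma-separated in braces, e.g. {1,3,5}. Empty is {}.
Constraint 1 (Y + Z = W) on D(Y)={2,4,6,7,9} D(Z)={3,6,7,8,9} D(W)={2,3,5,6,7}: Y {2,4,6,7,9}->{2,4}; Z {3,6,7,8,9}->{3}; W {2,3,5,6,7}->{5,7}
Constraint 2 (Y < W) on D(Y)={2,4} D(W)={5,7}: no change
Constraint 3 (Y < Z) on D(Y)={2,4} D(Z)={3}: Y {2,4}->{2}
So after constraint 3: D(Z) = {3}

Answer: {3}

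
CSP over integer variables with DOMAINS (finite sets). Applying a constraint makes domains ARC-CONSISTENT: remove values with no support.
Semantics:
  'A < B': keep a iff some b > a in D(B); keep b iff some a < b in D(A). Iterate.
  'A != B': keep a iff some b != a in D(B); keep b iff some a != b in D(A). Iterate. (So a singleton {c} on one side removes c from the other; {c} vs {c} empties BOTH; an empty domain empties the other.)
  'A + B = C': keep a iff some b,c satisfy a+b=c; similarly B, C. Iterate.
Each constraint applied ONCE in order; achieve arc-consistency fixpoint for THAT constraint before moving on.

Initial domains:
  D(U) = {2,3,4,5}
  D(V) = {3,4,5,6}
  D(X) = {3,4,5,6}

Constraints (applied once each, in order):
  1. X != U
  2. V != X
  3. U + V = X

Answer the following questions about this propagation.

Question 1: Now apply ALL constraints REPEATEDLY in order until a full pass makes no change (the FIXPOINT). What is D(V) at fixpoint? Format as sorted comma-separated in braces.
Answer: {3,4}

Derivation:
pass 0 (initial): D(V)={3,4,5,6}
pass 1: U {2,3,4,5}->{2,3}; V {3,4,5,6}->{3,4}; X {3,4,5,6}->{5,6}
pass 2: no change
Fixpoint after 2 passes: D(V) = {3,4}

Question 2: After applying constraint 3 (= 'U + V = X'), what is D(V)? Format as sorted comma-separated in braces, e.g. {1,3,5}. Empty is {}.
Constraint 1 (X != U) on D(X)={3,4,5,6} D(U)={2,3,4,5}: no change
Constraint 2 (V != X) on D(V)={3,4,5,6} D(X)={3,4,5,6}: no change
Constraint 3 (U + V = X) on D(U)={2,3,4,5} D(V)={3,4,5,6} D(X)={3,4,5,6}: U {2,3,4,5}->{2,3}; V {3,4,5,6}->{3,4}; X {3,4,5,6}->{5,6}
So after constraint 3: D(V) = {3,4}

Answer: {3,4}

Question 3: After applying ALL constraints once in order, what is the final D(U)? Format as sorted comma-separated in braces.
Constraint 1 (X != U) on D(X)={3,4,5,6} D(U)={2,3,4,5}: no change
Constraint 2 (V != X) on D(V)={3,4,5,6} D(X)={3,4,5,6}: no change
Constraint 3 (U + V = X) on D(U)={2,3,4,5} D(V)={3,4,5,6} D(X)={3,4,5,6}: U {2,3,4,5}->{2,3}; V {3,4,5,6}->{3,4}; X {3,4,5,6}->{5,6}
So after all 3 constraints: D(U) = {2,3}

Answer: {2,3}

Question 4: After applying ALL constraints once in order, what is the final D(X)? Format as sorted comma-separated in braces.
Answer: {5,6}

Derivation:
Constraint 1 (X != U) on D(X)={3,4,5,6} D(U)={2,3,4,5}: no change
Constraint 2 (V != X) on D(V)={3,4,5,6} D(X)={3,4,5,6}: no change
Constraint 3 (U + V = X) on D(U)={2,3,4,5} D(V)={3,4,5,6} D(X)={3,4,5,6}: U {2,3,4,5}->{2,3}; V {3,4,5,6}->{3,4}; X {3,4,5,6}->{5,6}
So after all 3 constraints: D(X) = {5,6}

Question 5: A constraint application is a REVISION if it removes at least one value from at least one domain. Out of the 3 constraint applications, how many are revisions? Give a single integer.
Answer: 1

Derivation:
Constraint 1 (X != U) on D(X)={3,4,5,6} D(U)={2,3,4,5}: no change => not a revision
Constraint 2 (V != X) on D(V)={3,4,5,6} D(X)={3,4,5,6}: no change => not a revision
Constraint 3 (U + V = X) on D(U)={2,3,4,5} D(V)={3,4,5,6} D(X)={3,4,5,6}: U {2,3,4,5}->{2,3}; V {3,4,5,6}->{3,4}; X {3,4,5,6}->{5,6} => REVISION
Total revisions = 1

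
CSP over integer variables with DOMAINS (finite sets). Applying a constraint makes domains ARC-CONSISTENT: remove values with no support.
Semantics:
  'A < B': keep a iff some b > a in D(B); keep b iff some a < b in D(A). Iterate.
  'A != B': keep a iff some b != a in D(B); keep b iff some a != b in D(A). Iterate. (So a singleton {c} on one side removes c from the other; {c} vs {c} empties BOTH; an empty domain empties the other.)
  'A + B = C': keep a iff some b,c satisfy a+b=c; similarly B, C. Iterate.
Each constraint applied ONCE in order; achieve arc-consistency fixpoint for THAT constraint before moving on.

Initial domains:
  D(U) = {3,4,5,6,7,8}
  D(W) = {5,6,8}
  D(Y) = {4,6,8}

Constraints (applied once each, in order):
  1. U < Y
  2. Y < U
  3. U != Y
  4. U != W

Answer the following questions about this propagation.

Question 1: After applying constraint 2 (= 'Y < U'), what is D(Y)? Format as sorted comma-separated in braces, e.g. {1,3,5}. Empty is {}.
Constraint 1 (U < Y) on D(U)={3,4,5,6,7,8} D(Y)={4,6,8}: U {3,4,5,6,7,8}->{3,4,5,6,7}
Constraint 2 (Y < U) on D(Y)={4,6,8} D(U)={3,4,5,6,7}: Y {4,6,8}->{4,6}; U {3,4,5,6,7}->{5,6,7}
So after constraint 2: D(Y) = {4,6}

Answer: {4,6}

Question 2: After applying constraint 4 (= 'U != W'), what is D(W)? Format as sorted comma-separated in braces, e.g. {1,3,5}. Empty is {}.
Constraint 1 (U < Y) on D(U)={3,4,5,6,7,8} D(Y)={4,6,8}: U {3,4,5,6,7,8}->{3,4,5,6,7}
Constraint 2 (Y < U) on D(Y)={4,6,8} D(U)={3,4,5,6,7}: Y {4,6,8}->{4,6}; U {3,4,5,6,7}->{5,6,7}
Constraint 3 (U != Y) on D(U)={5,6,7} D(Y)={4,6}: no change
Constraint 4 (U != W) on D(U)={5,6,7} D(W)={5,6,8}: no change
So after constraint 4: D(W) = {5,6,8}

Answer: {5,6,8}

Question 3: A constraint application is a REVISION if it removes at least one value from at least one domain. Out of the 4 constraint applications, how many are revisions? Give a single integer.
Answer: 2

Derivation:
Constraint 1 (U < Y) on D(U)={3,4,5,6,7,8} D(Y)={4,6,8}: U {3,4,5,6,7,8}->{3,4,5,6,7} => REVISION
Constraint 2 (Y < U) on D(Y)={4,6,8} D(U)={3,4,5,6,7}: Y {4,6,8}->{4,6}; U {3,4,5,6,7}->{5,6,7} => REVISION
Constraint 3 (U != Y) on D(U)={5,6,7} D(Y)={4,6}: no change => not a revision
Constraint 4 (U != W) on D(U)={5,6,7} D(W)={5,6,8}: no change => not a revision
Total revisions = 2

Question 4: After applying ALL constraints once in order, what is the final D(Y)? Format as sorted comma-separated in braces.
Constraint 1 (U < Y) on D(U)={3,4,5,6,7,8} D(Y)={4,6,8}: U {3,4,5,6,7,8}->{3,4,5,6,7}
Constraint 2 (Y < U) on D(Y)={4,6,8} D(U)={3,4,5,6,7}: Y {4,6,8}->{4,6}; U {3,4,5,6,7}->{5,6,7}
Constraint 3 (U != Y) on D(U)={5,6,7} D(Y)={4,6}: no change
Constraint 4 (U != W) on D(U)={5,6,7} D(W)={5,6,8}: no change
So after all 4 constraints: D(Y) = {4,6}

Answer: {4,6}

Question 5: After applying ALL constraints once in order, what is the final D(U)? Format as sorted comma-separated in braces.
Answer: {5,6,7}

Derivation:
Constraint 1 (U < Y) on D(U)={3,4,5,6,7,8} D(Y)={4,6,8}: U {3,4,5,6,7,8}->{3,4,5,6,7}
Constraint 2 (Y < U) on D(Y)={4,6,8} D(U)={3,4,5,6,7}: Y {4,6,8}->{4,6}; U {3,4,5,6,7}->{5,6,7}
Constraint 3 (U != Y) on D(U)={5,6,7} D(Y)={4,6}: no change
Constraint 4 (U != W) on D(U)={5,6,7} D(W)={5,6,8}: no change
So after all 4 constraints: D(U) = {5,6,7}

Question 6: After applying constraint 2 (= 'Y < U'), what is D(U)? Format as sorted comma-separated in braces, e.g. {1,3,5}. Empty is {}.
Constraint 1 (U < Y) on D(U)={3,4,5,6,7,8} D(Y)={4,6,8}: U {3,4,5,6,7,8}->{3,4,5,6,7}
Constraint 2 (Y < U) on D(Y)={4,6,8} D(U)={3,4,5,6,7}: Y {4,6,8}->{4,6}; U {3,4,5,6,7}->{5,6,7}
So after constraint 2: D(U) = {5,6,7}

Answer: {5,6,7}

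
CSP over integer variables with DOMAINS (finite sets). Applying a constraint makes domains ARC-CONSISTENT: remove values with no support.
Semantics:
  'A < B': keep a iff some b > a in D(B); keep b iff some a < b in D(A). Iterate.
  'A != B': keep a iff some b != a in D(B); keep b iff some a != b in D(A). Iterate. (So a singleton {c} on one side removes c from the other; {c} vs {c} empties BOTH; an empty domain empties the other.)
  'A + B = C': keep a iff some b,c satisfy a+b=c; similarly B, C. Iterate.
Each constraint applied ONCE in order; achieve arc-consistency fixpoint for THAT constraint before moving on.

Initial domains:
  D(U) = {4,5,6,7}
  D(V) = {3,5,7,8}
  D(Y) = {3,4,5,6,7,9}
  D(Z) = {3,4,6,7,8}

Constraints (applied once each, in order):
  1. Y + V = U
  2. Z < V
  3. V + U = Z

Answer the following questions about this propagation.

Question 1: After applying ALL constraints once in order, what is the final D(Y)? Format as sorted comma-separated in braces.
Answer: {3,4}

Derivation:
Constraint 1 (Y + V = U) on D(Y)={3,4,5,6,7,9} D(V)={3,5,7,8} D(U)={4,5,6,7}: Y {3,4,5,6,7,9}->{3,4}; V {3,5,7,8}->{3}; U {4,5,6,7}->{6,7}
Constraint 2 (Z < V) on D(Z)={3,4,6,7,8} D(V)={3}: Z {3,4,6,7,8}->{}; V {3}->{}
Constraint 3 (V + U = Z) on D(V)={} D(U)={6,7} D(Z)={}: U {6,7}->{}
So after all 3 constraints: D(Y) = {3,4}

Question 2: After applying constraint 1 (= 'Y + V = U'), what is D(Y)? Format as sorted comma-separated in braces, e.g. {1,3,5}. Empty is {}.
Answer: {3,4}

Derivation:
Constraint 1 (Y + V = U) on D(Y)={3,4,5,6,7,9} D(V)={3,5,7,8} D(U)={4,5,6,7}: Y {3,4,5,6,7,9}->{3,4}; V {3,5,7,8}->{3}; U {4,5,6,7}->{6,7}
So after constraint 1: D(Y) = {3,4}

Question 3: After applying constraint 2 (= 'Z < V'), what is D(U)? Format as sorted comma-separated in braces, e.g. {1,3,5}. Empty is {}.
Answer: {6,7}

Derivation:
Constraint 1 (Y + V = U) on D(Y)={3,4,5,6,7,9} D(V)={3,5,7,8} D(U)={4,5,6,7}: Y {3,4,5,6,7,9}->{3,4}; V {3,5,7,8}->{3}; U {4,5,6,7}->{6,7}
Constraint 2 (Z < V) on D(Z)={3,4,6,7,8} D(V)={3}: Z {3,4,6,7,8}->{}; V {3}->{}
So after constraint 2: D(U) = {6,7}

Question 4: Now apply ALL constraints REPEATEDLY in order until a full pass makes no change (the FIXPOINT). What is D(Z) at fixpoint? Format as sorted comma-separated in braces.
pass 0 (initial): D(Z)={3,4,6,7,8}
pass 1: U {4,5,6,7}->{}; V {3,5,7,8}->{}; Y {3,4,5,6,7,9}->{3,4}; Z {3,4,6,7,8}->{}
pass 2: Y {3,4}->{}
pass 3: no change
Fixpoint after 3 passes: D(Z) = {}

Answer: {}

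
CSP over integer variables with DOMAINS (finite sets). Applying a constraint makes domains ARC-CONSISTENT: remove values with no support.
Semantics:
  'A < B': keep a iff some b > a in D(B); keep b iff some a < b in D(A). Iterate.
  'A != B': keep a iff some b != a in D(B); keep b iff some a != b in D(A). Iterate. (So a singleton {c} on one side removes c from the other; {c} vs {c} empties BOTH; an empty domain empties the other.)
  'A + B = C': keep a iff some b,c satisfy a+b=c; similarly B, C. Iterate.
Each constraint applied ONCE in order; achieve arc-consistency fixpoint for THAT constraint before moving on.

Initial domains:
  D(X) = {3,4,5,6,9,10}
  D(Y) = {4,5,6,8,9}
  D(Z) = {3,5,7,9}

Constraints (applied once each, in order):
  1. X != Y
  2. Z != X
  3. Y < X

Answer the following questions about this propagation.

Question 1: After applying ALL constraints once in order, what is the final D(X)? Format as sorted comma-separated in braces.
Answer: {5,6,9,10}

Derivation:
Constraint 1 (X != Y) on D(X)={3,4,5,6,9,10} D(Y)={4,5,6,8,9}: no change
Constraint 2 (Z != X) on D(Z)={3,5,7,9} D(X)={3,4,5,6,9,10}: no change
Constraint 3 (Y < X) on D(Y)={4,5,6,8,9} D(X)={3,4,5,6,9,10}: X {3,4,5,6,9,10}->{5,6,9,10}
So after all 3 constraints: D(X) = {5,6,9,10}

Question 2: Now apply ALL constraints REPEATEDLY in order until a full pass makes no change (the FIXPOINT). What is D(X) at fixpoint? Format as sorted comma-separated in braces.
pass 0 (initial): D(X)={3,4,5,6,9,10}
pass 1: X {3,4,5,6,9,10}->{5,6,9,10}
pass 2: no change
Fixpoint after 2 passes: D(X) = {5,6,9,10}

Answer: {5,6,9,10}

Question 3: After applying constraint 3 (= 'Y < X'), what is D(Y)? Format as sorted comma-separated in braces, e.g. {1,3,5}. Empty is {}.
Answer: {4,5,6,8,9}

Derivation:
Constraint 1 (X != Y) on D(X)={3,4,5,6,9,10} D(Y)={4,5,6,8,9}: no change
Constraint 2 (Z != X) on D(Z)={3,5,7,9} D(X)={3,4,5,6,9,10}: no change
Constraint 3 (Y < X) on D(Y)={4,5,6,8,9} D(X)={3,4,5,6,9,10}: X {3,4,5,6,9,10}->{5,6,9,10}
So after constraint 3: D(Y) = {4,5,6,8,9}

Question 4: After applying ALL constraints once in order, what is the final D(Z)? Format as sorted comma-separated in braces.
Constraint 1 (X != Y) on D(X)={3,4,5,6,9,10} D(Y)={4,5,6,8,9}: no change
Constraint 2 (Z != X) on D(Z)={3,5,7,9} D(X)={3,4,5,6,9,10}: no change
Constraint 3 (Y < X) on D(Y)={4,5,6,8,9} D(X)={3,4,5,6,9,10}: X {3,4,5,6,9,10}->{5,6,9,10}
So after all 3 constraints: D(Z) = {3,5,7,9}

Answer: {3,5,7,9}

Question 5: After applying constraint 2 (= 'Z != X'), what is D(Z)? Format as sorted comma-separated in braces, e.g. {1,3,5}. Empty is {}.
Constraint 1 (X != Y) on D(X)={3,4,5,6,9,10} D(Y)={4,5,6,8,9}: no change
Constraint 2 (Z != X) on D(Z)={3,5,7,9} D(X)={3,4,5,6,9,10}: no change
So after constraint 2: D(Z) = {3,5,7,9}

Answer: {3,5,7,9}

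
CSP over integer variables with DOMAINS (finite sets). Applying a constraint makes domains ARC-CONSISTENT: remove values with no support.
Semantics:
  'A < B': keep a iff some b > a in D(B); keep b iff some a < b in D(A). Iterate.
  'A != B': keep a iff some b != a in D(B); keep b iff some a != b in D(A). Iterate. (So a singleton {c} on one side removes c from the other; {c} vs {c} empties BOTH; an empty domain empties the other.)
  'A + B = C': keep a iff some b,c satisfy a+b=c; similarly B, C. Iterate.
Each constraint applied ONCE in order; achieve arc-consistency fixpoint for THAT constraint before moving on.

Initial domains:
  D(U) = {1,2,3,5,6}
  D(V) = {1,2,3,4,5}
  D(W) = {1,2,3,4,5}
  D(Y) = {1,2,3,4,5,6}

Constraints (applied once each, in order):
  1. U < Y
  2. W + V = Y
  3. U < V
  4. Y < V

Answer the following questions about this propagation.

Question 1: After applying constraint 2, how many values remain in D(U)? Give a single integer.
Answer: 4

Derivation:
Constraint 1 (U < Y) on D(U)={1,2,3,5,6} D(Y)={1,2,3,4,5,6}: U {1,2,3,5,6}->{1,2,3,5}; Y {1,2,3,4,5,6}->{2,3,4,5,6}
Constraint 2 (W + V = Y) on D(W)={1,2,3,4,5} D(V)={1,2,3,4,5} D(Y)={2,3,4,5,6}: no change
So after constraint 2: D(U)={1,2,3,5}, size = 4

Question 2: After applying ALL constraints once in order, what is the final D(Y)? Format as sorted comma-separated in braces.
Constraint 1 (U < Y) on D(U)={1,2,3,5,6} D(Y)={1,2,3,4,5,6}: U {1,2,3,5,6}->{1,2,3,5}; Y {1,2,3,4,5,6}->{2,3,4,5,6}
Constraint 2 (W + V = Y) on D(W)={1,2,3,4,5} D(V)={1,2,3,4,5} D(Y)={2,3,4,5,6}: no change
Constraint 3 (U < V) on D(U)={1,2,3,5} D(V)={1,2,3,4,5}: U {1,2,3,5}->{1,2,3}; V {1,2,3,4,5}->{2,3,4,5}
Constraint 4 (Y < V) on D(Y)={2,3,4,5,6} D(V)={2,3,4,5}: Y {2,3,4,5,6}->{2,3,4}; V {2,3,4,5}->{3,4,5}
So after all 4 constraints: D(Y) = {2,3,4}

Answer: {2,3,4}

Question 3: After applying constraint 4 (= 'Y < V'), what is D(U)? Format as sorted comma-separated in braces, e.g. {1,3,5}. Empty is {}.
Constraint 1 (U < Y) on D(U)={1,2,3,5,6} D(Y)={1,2,3,4,5,6}: U {1,2,3,5,6}->{1,2,3,5}; Y {1,2,3,4,5,6}->{2,3,4,5,6}
Constraint 2 (W + V = Y) on D(W)={1,2,3,4,5} D(V)={1,2,3,4,5} D(Y)={2,3,4,5,6}: no change
Constraint 3 (U < V) on D(U)={1,2,3,5} D(V)={1,2,3,4,5}: U {1,2,3,5}->{1,2,3}; V {1,2,3,4,5}->{2,3,4,5}
Constraint 4 (Y < V) on D(Y)={2,3,4,5,6} D(V)={2,3,4,5}: Y {2,3,4,5,6}->{2,3,4}; V {2,3,4,5}->{3,4,5}
So after constraint 4: D(U) = {1,2,3}

Answer: {1,2,3}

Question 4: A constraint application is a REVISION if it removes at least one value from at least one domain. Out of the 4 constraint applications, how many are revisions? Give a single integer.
Answer: 3

Derivation:
Constraint 1 (U < Y) on D(U)={1,2,3,5,6} D(Y)={1,2,3,4,5,6}: U {1,2,3,5,6}->{1,2,3,5}; Y {1,2,3,4,5,6}->{2,3,4,5,6} => REVISION
Constraint 2 (W + V = Y) on D(W)={1,2,3,4,5} D(V)={1,2,3,4,5} D(Y)={2,3,4,5,6}: no change => not a revision
Constraint 3 (U < V) on D(U)={1,2,3,5} D(V)={1,2,3,4,5}: U {1,2,3,5}->{1,2,3}; V {1,2,3,4,5}->{2,3,4,5} => REVISION
Constraint 4 (Y < V) on D(Y)={2,3,4,5,6} D(V)={2,3,4,5}: Y {2,3,4,5,6}->{2,3,4}; V {2,3,4,5}->{3,4,5} => REVISION
Total revisions = 3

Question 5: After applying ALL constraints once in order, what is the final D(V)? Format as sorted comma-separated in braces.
Answer: {3,4,5}

Derivation:
Constraint 1 (U < Y) on D(U)={1,2,3,5,6} D(Y)={1,2,3,4,5,6}: U {1,2,3,5,6}->{1,2,3,5}; Y {1,2,3,4,5,6}->{2,3,4,5,6}
Constraint 2 (W + V = Y) on D(W)={1,2,3,4,5} D(V)={1,2,3,4,5} D(Y)={2,3,4,5,6}: no change
Constraint 3 (U < V) on D(U)={1,2,3,5} D(V)={1,2,3,4,5}: U {1,2,3,5}->{1,2,3}; V {1,2,3,4,5}->{2,3,4,5}
Constraint 4 (Y < V) on D(Y)={2,3,4,5,6} D(V)={2,3,4,5}: Y {2,3,4,5,6}->{2,3,4}; V {2,3,4,5}->{3,4,5}
So after all 4 constraints: D(V) = {3,4,5}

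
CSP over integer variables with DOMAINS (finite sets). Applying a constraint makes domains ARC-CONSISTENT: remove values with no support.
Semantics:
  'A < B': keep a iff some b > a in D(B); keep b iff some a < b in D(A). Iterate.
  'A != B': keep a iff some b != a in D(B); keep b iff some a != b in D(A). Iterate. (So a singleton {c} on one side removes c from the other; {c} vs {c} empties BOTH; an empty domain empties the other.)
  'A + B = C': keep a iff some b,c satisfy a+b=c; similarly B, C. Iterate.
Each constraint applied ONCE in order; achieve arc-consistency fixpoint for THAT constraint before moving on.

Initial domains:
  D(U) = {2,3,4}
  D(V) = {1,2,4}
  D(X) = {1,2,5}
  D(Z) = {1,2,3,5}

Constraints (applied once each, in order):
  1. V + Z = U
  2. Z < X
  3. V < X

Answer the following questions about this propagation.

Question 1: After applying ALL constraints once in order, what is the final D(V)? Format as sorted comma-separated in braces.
Constraint 1 (V + Z = U) on D(V)={1,2,4} D(Z)={1,2,3,5} D(U)={2,3,4}: V {1,2,4}->{1,2}; Z {1,2,3,5}->{1,2,3}
Constraint 2 (Z < X) on D(Z)={1,2,3} D(X)={1,2,5}: X {1,2,5}->{2,5}
Constraint 3 (V < X) on D(V)={1,2} D(X)={2,5}: no change
So after all 3 constraints: D(V) = {1,2}

Answer: {1,2}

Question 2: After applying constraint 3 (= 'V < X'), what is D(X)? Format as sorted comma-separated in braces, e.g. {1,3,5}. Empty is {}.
Answer: {2,5}

Derivation:
Constraint 1 (V + Z = U) on D(V)={1,2,4} D(Z)={1,2,3,5} D(U)={2,3,4}: V {1,2,4}->{1,2}; Z {1,2,3,5}->{1,2,3}
Constraint 2 (Z < X) on D(Z)={1,2,3} D(X)={1,2,5}: X {1,2,5}->{2,5}
Constraint 3 (V < X) on D(V)={1,2} D(X)={2,5}: no change
So after constraint 3: D(X) = {2,5}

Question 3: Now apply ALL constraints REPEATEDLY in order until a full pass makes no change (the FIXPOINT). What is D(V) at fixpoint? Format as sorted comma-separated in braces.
pass 0 (initial): D(V)={1,2,4}
pass 1: V {1,2,4}->{1,2}; X {1,2,5}->{2,5}; Z {1,2,3,5}->{1,2,3}
pass 2: no change
Fixpoint after 2 passes: D(V) = {1,2}

Answer: {1,2}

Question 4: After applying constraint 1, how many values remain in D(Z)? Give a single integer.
Answer: 3

Derivation:
Constraint 1 (V + Z = U) on D(V)={1,2,4} D(Z)={1,2,3,5} D(U)={2,3,4}: V {1,2,4}->{1,2}; Z {1,2,3,5}->{1,2,3}
So after constraint 1: D(Z)={1,2,3}, size = 3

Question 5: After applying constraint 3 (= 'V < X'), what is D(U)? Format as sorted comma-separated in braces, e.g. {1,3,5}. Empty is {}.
Constraint 1 (V + Z = U) on D(V)={1,2,4} D(Z)={1,2,3,5} D(U)={2,3,4}: V {1,2,4}->{1,2}; Z {1,2,3,5}->{1,2,3}
Constraint 2 (Z < X) on D(Z)={1,2,3} D(X)={1,2,5}: X {1,2,5}->{2,5}
Constraint 3 (V < X) on D(V)={1,2} D(X)={2,5}: no change
So after constraint 3: D(U) = {2,3,4}

Answer: {2,3,4}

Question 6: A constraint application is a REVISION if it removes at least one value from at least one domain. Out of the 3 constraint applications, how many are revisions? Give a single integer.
Constraint 1 (V + Z = U) on D(V)={1,2,4} D(Z)={1,2,3,5} D(U)={2,3,4}: V {1,2,4}->{1,2}; Z {1,2,3,5}->{1,2,3} => REVISION
Constraint 2 (Z < X) on D(Z)={1,2,3} D(X)={1,2,5}: X {1,2,5}->{2,5} => REVISION
Constraint 3 (V < X) on D(V)={1,2} D(X)={2,5}: no change => not a revision
Total revisions = 2

Answer: 2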